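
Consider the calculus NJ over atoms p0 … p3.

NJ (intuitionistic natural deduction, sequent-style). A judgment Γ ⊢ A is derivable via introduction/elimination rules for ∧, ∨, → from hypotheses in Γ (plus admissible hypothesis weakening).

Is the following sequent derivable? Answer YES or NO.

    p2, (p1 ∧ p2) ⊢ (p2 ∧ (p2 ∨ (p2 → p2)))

Derivation trace:
[Wk] p2, (p1 ∧ p2) ⊢ (p2 ∧ (p2 ∨ (p2 → p2)))
  [∧I] p2 ⊢ (p2 ∧ (p2 ∨ (p2 → p2)))
    [Ax] p2 ⊢ p2
    [∨I₂]  ⊢ (p2 ∨ (p2 → p2))
      [→I]  ⊢ (p2 → p2)
        [Ax] p2 ⊢ p2

Result: YES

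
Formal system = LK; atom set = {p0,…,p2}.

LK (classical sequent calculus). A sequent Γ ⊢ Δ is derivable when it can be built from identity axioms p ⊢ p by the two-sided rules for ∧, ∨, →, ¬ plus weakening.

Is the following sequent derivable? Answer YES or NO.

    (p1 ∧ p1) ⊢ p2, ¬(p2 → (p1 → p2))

Search for a countermodel by truth-table:
  v=000: Γ:[(p1 ∧ p1)=F] Δ:[p2=F, ¬(p2 → (p1 → p2))=F] refutes=False
  v=001: Γ:[(p1 ∧ p1)=F] Δ:[p2=T, ¬(p2 → (p1 → p2))=F] refutes=False
  v=010: Γ:[(p1 ∧ p1)=T] Δ:[p2=F, ¬(p2 → (p1 → p2))=F] refutes=True  ← countermodel

Result: NO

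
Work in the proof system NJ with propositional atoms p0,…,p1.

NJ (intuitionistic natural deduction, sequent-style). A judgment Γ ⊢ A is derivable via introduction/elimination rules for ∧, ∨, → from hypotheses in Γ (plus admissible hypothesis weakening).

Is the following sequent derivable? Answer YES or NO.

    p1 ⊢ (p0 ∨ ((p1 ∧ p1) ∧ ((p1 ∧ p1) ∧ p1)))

Derivation trace:
[∨I₂] p1 ⊢ (p0 ∨ ((p1 ∧ p1) ∧ ((p1 ∧ p1) ∧ p1)))
  [∧I] p1 ⊢ ((p1 ∧ p1) ∧ ((p1 ∧ p1) ∧ p1))
    [∧I] p1 ⊢ (p1 ∧ p1)
      [Ax] p1 ⊢ p1
      [Ax] p1 ⊢ p1
    [∧I] p1 ⊢ ((p1 ∧ p1) ∧ p1)
      [∧I] p1 ⊢ (p1 ∧ p1)
        [Ax] p1 ⊢ p1
        [Ax] p1 ⊢ p1
      [Ax] p1 ⊢ p1

Result: YES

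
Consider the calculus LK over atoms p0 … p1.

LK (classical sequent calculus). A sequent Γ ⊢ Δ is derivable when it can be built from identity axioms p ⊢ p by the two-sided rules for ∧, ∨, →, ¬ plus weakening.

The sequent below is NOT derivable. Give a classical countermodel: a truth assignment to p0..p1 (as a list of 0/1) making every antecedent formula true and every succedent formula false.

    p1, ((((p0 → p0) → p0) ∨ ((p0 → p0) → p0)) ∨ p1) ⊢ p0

Enumerate valuations to refute Γ ⊢ Δ:
  v=00: Γ:[p1=F, ((((p0 → p0) → p0) ∨ ((p0 → p0) → p0)) ∨ p1)=F] Δ:[p0=F] refutes=False
  v=01: Γ:[p1=T, ((((p0 → p0) → p0) ∨ ((p0 → p0) → p0)) ∨ p1)=T] Δ:[p0=F] refutes=True  ← countermodel

Result: [0, 1]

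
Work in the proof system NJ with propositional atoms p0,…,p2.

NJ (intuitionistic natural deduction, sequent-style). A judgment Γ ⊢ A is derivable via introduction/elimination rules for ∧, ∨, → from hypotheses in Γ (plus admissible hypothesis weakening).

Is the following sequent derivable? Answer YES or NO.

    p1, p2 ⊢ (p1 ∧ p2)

Proof tree:
[∧I] p1, p2 ⊢ (p1 ∧ p2)
  [Wk] p1, p2 ⊢ p1
    [Ax] p1 ⊢ p1
  [Ax] p2 ⊢ p2

Result: YES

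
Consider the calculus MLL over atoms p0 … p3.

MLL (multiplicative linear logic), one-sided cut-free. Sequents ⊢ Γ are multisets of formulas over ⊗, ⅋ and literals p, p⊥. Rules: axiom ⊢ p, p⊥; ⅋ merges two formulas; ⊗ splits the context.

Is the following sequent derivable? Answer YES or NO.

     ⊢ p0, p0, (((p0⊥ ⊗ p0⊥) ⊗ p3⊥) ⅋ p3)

Proof tree:
[⅋]  ⊢ p0, p0, (((p0⊥ ⊗ p0⊥) ⊗ p3⊥) ⅋ p3)
  [⊗]  ⊢ p0, p0, p3, ((p0⊥ ⊗ p0⊥) ⊗ p3⊥)
    [⊗]  ⊢ p0, p0, (p0⊥ ⊗ p0⊥)
      [Ax]  ⊢ p0, p0⊥
      [Ax]  ⊢ p0, p0⊥
    [Ax]  ⊢ p3, p3⊥

Result: YES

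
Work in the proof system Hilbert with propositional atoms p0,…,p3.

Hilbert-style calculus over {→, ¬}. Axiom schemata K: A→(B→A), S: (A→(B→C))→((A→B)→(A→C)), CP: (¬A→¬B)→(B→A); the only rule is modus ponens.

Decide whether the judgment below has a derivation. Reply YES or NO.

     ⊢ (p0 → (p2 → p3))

Truth-table refutation:
  v=0000: Γ:[] Δ:[(p0 → (p2 → p3))=T] refutes=False
  v=0001: Γ:[] Δ:[(p0 → (p2 → p3))=T] refutes=False
  v=0010: Γ:[] Δ:[(p0 → (p2 → p3))=T] refutes=False
  v=0011: Γ:[] Δ:[(p0 → (p2 → p3))=T] refutes=False
  v=0100: Γ:[] Δ:[(p0 → (p2 → p3))=T] refutes=False
  v=0101: Γ:[] Δ:[(p0 → (p2 → p3))=T] refutes=False
  v=0110: Γ:[] Δ:[(p0 → (p2 → p3))=T] refutes=False
  v=0111: Γ:[] Δ:[(p0 → (p2 → p3))=T] refutes=False
  v=1000: Γ:[] Δ:[(p0 → (p2 → p3))=T] refutes=False
  v=1001: Γ:[] Δ:[(p0 → (p2 → p3))=T] refutes=False
  v=1010: Γ:[] Δ:[(p0 → (p2 → p3))=F] refutes=True  ← countermodel

Result: NO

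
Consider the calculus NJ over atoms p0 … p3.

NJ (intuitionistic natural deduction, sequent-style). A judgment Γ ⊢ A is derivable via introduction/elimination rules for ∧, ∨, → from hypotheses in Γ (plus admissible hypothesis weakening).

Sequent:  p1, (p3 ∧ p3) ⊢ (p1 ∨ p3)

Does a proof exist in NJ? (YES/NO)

Proof tree:
[Wk] p1, (p3 ∧ p3) ⊢ (p1 ∨ p3)
  [∨I₁] p1 ⊢ (p1 ∨ p3)
    [Ax] p1 ⊢ p1

Result: YES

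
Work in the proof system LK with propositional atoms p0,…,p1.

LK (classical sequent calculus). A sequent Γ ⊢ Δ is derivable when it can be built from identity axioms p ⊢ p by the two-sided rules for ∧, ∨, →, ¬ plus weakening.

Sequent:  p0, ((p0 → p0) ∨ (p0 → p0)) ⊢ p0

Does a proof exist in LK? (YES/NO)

Derivation trace:
[∨L] p0, ((p0 → p0) ∨ (p0 → p0)) ⊢ p0
  [→L] p0, (p0 → p0) ⊢ p0
    [Ax] p0 ⊢ p0
    [Ax] p0 ⊢ p0
  [→L] p0, (p0 → p0) ⊢ p0
    [Ax] p0 ⊢ p0
    [Ax] p0 ⊢ p0

Result: YES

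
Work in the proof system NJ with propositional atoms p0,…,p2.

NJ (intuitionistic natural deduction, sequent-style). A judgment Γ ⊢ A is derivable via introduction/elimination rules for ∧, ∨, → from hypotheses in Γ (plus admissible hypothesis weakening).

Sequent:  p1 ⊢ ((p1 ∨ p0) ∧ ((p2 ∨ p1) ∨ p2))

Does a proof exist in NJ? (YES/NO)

Proof tree:
[∧I] p1 ⊢ ((p1 ∨ p0) ∧ ((p2 ∨ p1) ∨ p2))
  [∨I₁] p1 ⊢ (p1 ∨ p0)
    [Ax] p1 ⊢ p1
  [∨I₁] p1 ⊢ ((p2 ∨ p1) ∨ p2)
    [∨I₂] p1 ⊢ (p2 ∨ p1)
      [Ax] p1 ⊢ p1

Result: YES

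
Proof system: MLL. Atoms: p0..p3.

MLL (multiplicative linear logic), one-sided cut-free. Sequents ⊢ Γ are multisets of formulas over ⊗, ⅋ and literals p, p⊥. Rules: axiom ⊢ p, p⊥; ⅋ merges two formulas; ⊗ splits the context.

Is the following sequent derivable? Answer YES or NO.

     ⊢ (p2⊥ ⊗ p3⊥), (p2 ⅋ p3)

Derivation trace:
[⅋]  ⊢ (p2⊥ ⊗ p3⊥), (p2 ⅋ p3)
  [⊗]  ⊢ p2, p3, (p2⊥ ⊗ p3⊥)
    [Ax]  ⊢ p2, p2⊥
    [Ax]  ⊢ p3, p3⊥

Result: YES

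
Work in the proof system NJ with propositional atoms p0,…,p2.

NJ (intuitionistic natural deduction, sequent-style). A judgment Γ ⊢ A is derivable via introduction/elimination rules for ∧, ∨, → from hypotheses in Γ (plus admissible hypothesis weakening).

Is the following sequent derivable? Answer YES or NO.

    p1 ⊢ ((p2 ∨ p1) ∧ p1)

Derivation trace:
[∧I] p1 ⊢ ((p2 ∨ p1) ∧ p1)
  [∨I₂] p1 ⊢ (p2 ∨ p1)
    [Ax] p1 ⊢ p1
  [Ax] p1 ⊢ p1

Result: YES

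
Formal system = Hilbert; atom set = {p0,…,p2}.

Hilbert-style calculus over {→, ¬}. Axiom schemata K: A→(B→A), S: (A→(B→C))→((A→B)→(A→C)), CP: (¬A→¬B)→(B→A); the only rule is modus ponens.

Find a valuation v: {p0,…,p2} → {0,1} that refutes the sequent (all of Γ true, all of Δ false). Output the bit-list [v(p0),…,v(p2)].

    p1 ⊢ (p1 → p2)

Truth-table refutation:
  v=000: Γ:[p1=F] Δ:[(p1 → p2)=T] refutes=False
  v=001: Γ:[p1=F] Δ:[(p1 → p2)=T] refutes=False
  v=010: Γ:[p1=T] Δ:[(p1 → p2)=F] refutes=True  ← countermodel

Result: [0, 1, 0]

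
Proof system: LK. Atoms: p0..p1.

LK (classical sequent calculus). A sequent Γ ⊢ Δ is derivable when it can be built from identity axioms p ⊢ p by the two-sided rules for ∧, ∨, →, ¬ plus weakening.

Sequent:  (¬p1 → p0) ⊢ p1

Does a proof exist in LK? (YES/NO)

Truth-table refutation:
  v=00: Γ:[(¬p1 → p0)=F] Δ:[p1=F] refutes=False
  v=01: Γ:[(¬p1 → p0)=T] Δ:[p1=T] refutes=False
  v=10: Γ:[(¬p1 → p0)=T] Δ:[p1=F] refutes=True  ← countermodel

Result: NO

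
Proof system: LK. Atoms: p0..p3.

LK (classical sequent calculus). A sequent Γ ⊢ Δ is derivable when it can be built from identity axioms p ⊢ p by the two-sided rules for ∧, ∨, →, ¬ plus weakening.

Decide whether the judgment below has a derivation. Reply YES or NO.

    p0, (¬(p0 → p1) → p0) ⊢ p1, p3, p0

Derivation (root first):
[→L] p0, (¬(p0 → p1) → p0) ⊢ p1, p3, p0
  [¬R] p0 ⊢ p1, ¬(p0 → p1)
    [→L] p0, (p0 → p1) ⊢ p1
      [Ax] p0 ⊢ p0
      [Ax] p1 ⊢ p1
  [WR] p0 ⊢ p0, p3
    [Ax] p0 ⊢ p0

Result: YES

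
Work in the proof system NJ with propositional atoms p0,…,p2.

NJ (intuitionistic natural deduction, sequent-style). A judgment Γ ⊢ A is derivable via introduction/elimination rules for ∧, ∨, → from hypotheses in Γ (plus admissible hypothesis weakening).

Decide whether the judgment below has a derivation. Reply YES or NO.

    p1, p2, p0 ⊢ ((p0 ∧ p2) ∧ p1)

Proof tree:
[∧I] p1, p2, p0 ⊢ ((p0 ∧ p2) ∧ p1)
  [∧I] p2, p0 ⊢ (p0 ∧ p2)
    [Ax] p0 ⊢ p0
    [Ax] p2 ⊢ p2
  [Ax] p1 ⊢ p1

Result: YES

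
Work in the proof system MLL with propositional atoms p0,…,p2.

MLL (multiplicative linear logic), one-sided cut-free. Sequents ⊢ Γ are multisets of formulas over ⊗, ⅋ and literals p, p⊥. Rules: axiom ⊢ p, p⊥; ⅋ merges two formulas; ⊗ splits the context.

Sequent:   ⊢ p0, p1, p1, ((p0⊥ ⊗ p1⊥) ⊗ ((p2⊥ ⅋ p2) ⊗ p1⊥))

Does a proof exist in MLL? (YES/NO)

Derivation (root first):
[⊗]  ⊢ p0, p1, p1, ((p0⊥ ⊗ p1⊥) ⊗ ((p2⊥ ⅋ p2) ⊗ p1⊥))
  [⊗]  ⊢ p0, p1, (p0⊥ ⊗ p1⊥)
    [Ax]  ⊢ p0, p0⊥
    [Ax]  ⊢ p1, p1⊥
  [⊗]  ⊢ p1, ((p2⊥ ⅋ p2) ⊗ p1⊥)
    [⅋]  ⊢ (p2⊥ ⅋ p2)
      [Ax]  ⊢ p2, p2⊥
    [Ax]  ⊢ p1, p1⊥

Result: YES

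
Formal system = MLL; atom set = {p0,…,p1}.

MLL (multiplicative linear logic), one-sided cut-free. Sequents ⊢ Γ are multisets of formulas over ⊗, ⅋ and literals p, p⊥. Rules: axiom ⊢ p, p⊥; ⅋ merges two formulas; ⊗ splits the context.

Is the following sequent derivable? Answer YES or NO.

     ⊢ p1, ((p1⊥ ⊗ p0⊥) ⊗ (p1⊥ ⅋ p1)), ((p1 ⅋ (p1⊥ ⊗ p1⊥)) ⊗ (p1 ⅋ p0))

Proof tree:
[⊗]  ⊢ p1, ((p1⊥ ⊗ p0⊥) ⊗ (p1⊥ ⅋ p1)), ((p1 ⅋ (p1⊥ ⊗ p1⊥)) ⊗ (p1 ⅋ p0))
  [⅋]  ⊢ p1, (p1 ⅋ (p1⊥ ⊗ p1⊥))
    [⊗]  ⊢ p1, p1, (p1⊥ ⊗ p1⊥)
      [Ax]  ⊢ p1, p1⊥
      [Ax]  ⊢ p1, p1⊥
  [⅋]  ⊢ ((p1⊥ ⊗ p0⊥) ⊗ (p1⊥ ⅋ p1)), (p1 ⅋ p0)
    [⊗]  ⊢ p1, p0, ((p1⊥ ⊗ p0⊥) ⊗ (p1⊥ ⅋ p1))
      [⊗]  ⊢ p1, p0, (p1⊥ ⊗ p0⊥)
        [Ax]  ⊢ p1, p1⊥
        [Ax]  ⊢ p0, p0⊥
      [⅋]  ⊢ (p1⊥ ⅋ p1)
        [Ax]  ⊢ p1, p1⊥

Result: YES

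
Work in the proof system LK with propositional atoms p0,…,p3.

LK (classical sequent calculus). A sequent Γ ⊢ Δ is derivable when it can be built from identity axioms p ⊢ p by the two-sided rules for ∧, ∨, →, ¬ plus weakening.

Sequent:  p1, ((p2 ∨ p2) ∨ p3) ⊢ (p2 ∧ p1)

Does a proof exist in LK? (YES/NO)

Enumerate valuations to refute Γ ⊢ Δ:
  v=0000: Γ:[p1=F, ((p2 ∨ p2) ∨ p3)=F] Δ:[(p2 ∧ p1)=F] refutes=False
  v=0001: Γ:[p1=F, ((p2 ∨ p2) ∨ p3)=T] Δ:[(p2 ∧ p1)=F] refutes=False
  v=0010: Γ:[p1=F, ((p2 ∨ p2) ∨ p3)=T] Δ:[(p2 ∧ p1)=F] refutes=False
  v=0011: Γ:[p1=F, ((p2 ∨ p2) ∨ p3)=T] Δ:[(p2 ∧ p1)=F] refutes=False
  v=0100: Γ:[p1=T, ((p2 ∨ p2) ∨ p3)=F] Δ:[(p2 ∧ p1)=F] refutes=False
  v=0101: Γ:[p1=T, ((p2 ∨ p2) ∨ p3)=T] Δ:[(p2 ∧ p1)=F] refutes=True  ← countermodel

Result: NO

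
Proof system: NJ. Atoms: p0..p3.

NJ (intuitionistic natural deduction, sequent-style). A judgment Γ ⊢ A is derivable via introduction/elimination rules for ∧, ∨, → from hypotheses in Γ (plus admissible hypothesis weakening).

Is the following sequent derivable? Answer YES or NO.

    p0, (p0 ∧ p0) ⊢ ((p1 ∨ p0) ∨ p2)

Derivation (root first):
[∨I₁] p0, (p0 ∧ p0) ⊢ ((p1 ∨ p0) ∨ p2)
  [∨I₂] p0, (p0 ∧ p0) ⊢ (p1 ∨ p0)
    [Wk] p0, (p0 ∧ p0) ⊢ p0
      [Ax] p0 ⊢ p0

Result: YES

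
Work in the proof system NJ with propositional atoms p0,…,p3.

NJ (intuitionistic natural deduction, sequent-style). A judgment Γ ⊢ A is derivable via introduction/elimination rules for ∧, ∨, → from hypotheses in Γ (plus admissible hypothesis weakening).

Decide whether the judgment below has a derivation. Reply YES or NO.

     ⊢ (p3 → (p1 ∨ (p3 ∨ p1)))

Derivation (root first):
[→I]  ⊢ (p3 → (p1 ∨ (p3 ∨ p1)))
  [∨I₂] p3 ⊢ (p1 ∨ (p3 ∨ p1))
    [∨I₁] p3 ⊢ (p3 ∨ p1)
      [Ax] p3 ⊢ p3

Result: YES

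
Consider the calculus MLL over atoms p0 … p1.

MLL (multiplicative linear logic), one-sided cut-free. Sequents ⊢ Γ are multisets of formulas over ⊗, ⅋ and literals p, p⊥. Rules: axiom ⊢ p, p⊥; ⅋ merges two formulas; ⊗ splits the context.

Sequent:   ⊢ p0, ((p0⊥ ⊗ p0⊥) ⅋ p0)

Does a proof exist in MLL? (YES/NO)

Proof tree:
[⅋]  ⊢ p0, ((p0⊥ ⊗ p0⊥) ⅋ p0)
  [⊗]  ⊢ p0, p0, (p0⊥ ⊗ p0⊥)
    [Ax]  ⊢ p0, p0⊥
    [Ax]  ⊢ p0, p0⊥

Result: YES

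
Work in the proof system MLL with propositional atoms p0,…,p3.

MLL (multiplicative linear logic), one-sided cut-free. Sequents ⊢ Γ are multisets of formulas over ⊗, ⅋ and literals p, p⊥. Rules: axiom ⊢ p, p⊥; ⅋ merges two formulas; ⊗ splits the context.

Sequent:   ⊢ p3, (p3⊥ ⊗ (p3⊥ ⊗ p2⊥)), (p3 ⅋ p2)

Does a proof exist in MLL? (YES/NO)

Proof tree:
[⅋]  ⊢ p3, (p3⊥ ⊗ (p3⊥ ⊗ p2⊥)), (p3 ⅋ p2)
  [⊗]  ⊢ p3, p3, p2, (p3⊥ ⊗ (p3⊥ ⊗ p2⊥))
    [Ax]  ⊢ p3, p3⊥
    [⊗]  ⊢ p3, p2, (p3⊥ ⊗ p2⊥)
      [Ax]  ⊢ p3, p3⊥
      [Ax]  ⊢ p2, p2⊥

Result: YES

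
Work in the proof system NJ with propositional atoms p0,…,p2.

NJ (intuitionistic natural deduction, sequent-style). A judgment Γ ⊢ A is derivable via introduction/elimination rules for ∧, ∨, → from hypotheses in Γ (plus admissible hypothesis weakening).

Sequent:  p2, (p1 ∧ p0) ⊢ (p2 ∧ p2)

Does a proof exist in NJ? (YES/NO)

Derivation (root first):
[∧I] p2, (p1 ∧ p0) ⊢ (p2 ∧ p2)
  [Wk] p2, (p1 ∧ p0) ⊢ p2
    [Ax] p2 ⊢ p2
  [Ax] p2 ⊢ p2

Result: YES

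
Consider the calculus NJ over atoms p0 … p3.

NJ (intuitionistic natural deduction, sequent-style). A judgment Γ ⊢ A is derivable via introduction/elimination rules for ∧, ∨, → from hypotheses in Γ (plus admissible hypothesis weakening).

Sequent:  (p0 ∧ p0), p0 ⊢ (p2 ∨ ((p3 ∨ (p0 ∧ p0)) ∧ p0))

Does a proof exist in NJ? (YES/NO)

Proof tree:
[∨I₂] (p0 ∧ p0), p0 ⊢ (p2 ∨ ((p3 ∨ (p0 ∧ p0)) ∧ p0))
  [∧I] (p0 ∧ p0), p0 ⊢ ((p3 ∨ (p0 ∧ p0)) ∧ p0)
    [∨I₂] p0 ⊢ (p3 ∨ (p0 ∧ p0))
      [∧I] p0 ⊢ (p0 ∧ p0)
        [Ax] p0 ⊢ p0
        [Ax] p0 ⊢ p0
    [Wk] p0, (p0 ∧ p0) ⊢ p0
      [Ax] p0 ⊢ p0

Result: YES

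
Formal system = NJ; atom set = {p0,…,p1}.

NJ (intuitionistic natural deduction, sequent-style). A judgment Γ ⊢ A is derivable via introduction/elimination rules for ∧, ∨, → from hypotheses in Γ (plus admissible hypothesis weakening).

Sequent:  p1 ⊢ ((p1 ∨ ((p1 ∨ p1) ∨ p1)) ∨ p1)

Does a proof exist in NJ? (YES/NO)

Derivation trace:
[∨I₁] p1 ⊢ ((p1 ∨ ((p1 ∨ p1) ∨ p1)) ∨ p1)
  [∨I₂] p1 ⊢ (p1 ∨ ((p1 ∨ p1) ∨ p1))
    [∨I₁] p1 ⊢ ((p1 ∨ p1) ∨ p1)
      [∨I₂] p1 ⊢ (p1 ∨ p1)
        [Ax] p1 ⊢ p1

Result: YES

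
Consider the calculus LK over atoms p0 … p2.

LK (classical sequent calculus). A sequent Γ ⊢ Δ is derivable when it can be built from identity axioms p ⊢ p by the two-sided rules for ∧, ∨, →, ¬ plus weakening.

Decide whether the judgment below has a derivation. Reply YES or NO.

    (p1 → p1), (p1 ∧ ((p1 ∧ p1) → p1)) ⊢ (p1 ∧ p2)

Truth-table refutation:
  v=000: Γ:[(p1 → p1)=T, (p1 ∧ ((p1 ∧ p1) → p1))=F] Δ:[(p1 ∧ p2)=F] refutes=False
  v=001: Γ:[(p1 → p1)=T, (p1 ∧ ((p1 ∧ p1) → p1))=F] Δ:[(p1 ∧ p2)=F] refutes=False
  v=010: Γ:[(p1 → p1)=T, (p1 ∧ ((p1 ∧ p1) → p1))=T] Δ:[(p1 ∧ p2)=F] refutes=True  ← countermodel

Result: NO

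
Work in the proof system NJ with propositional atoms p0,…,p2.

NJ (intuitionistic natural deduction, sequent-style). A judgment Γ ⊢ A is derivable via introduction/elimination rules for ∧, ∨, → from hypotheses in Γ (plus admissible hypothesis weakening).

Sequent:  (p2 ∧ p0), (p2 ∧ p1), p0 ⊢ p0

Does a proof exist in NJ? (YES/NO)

Proof tree:
[→E] (p2 ∧ p0), (p2 ∧ p1), p0 ⊢ p0
  [Wk] (p2 ∧ p1), (p2 ∧ p0) ⊢ (p0 → p0)
    [→I] (p2 ∧ p1) ⊢ (p0 → p0)
      [Wk] p0, (p2 ∧ p1) ⊢ p0
        [Ax] p0 ⊢ p0
  [Ax] p0 ⊢ p0

Result: YES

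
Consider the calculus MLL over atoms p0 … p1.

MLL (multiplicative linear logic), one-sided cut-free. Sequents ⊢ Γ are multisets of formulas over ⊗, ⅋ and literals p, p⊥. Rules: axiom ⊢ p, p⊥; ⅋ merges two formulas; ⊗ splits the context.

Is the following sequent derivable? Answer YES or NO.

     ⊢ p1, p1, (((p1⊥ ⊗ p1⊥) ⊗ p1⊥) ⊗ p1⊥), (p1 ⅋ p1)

Derivation trace:
[⅋]  ⊢ p1, p1, (((p1⊥ ⊗ p1⊥) ⊗ p1⊥) ⊗ p1⊥), (p1 ⅋ p1)
  [⊗]  ⊢ p1, p1, p1, p1, (((p1⊥ ⊗ p1⊥) ⊗ p1⊥) ⊗ p1⊥)
    [⊗]  ⊢ p1, p1, p1, ((p1⊥ ⊗ p1⊥) ⊗ p1⊥)
      [⊗]  ⊢ p1, p1, (p1⊥ ⊗ p1⊥)
        [Ax]  ⊢ p1, p1⊥
        [Ax]  ⊢ p1, p1⊥
      [Ax]  ⊢ p1, p1⊥
    [Ax]  ⊢ p1, p1⊥

Result: YES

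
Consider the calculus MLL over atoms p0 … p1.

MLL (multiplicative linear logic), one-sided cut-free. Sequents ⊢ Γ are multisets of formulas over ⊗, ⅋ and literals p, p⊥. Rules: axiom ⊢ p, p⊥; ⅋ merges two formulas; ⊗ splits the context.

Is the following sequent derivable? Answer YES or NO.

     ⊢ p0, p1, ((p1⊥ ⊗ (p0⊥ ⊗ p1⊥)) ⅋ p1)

Derivation (root first):
[⅋]  ⊢ p0, p1, ((p1⊥ ⊗ (p0⊥ ⊗ p1⊥)) ⅋ p1)
  [⊗]  ⊢ p1, p0, p1, (p1⊥ ⊗ (p0⊥ ⊗ p1⊥))
    [Ax]  ⊢ p1, p1⊥
    [⊗]  ⊢ p0, p1, (p0⊥ ⊗ p1⊥)
      [Ax]  ⊢ p0, p0⊥
      [Ax]  ⊢ p1, p1⊥

Result: YES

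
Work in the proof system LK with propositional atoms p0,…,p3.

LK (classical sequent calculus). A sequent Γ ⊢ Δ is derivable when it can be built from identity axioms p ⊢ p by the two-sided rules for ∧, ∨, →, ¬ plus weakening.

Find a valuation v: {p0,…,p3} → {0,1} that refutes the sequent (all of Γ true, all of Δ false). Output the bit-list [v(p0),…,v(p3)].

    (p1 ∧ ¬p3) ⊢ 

Search for a countermodel by truth-table:
  v=0000: Γ:[(p1 ∧ ¬p3)=F] Δ:[] refutes=False
  v=0001: Γ:[(p1 ∧ ¬p3)=F] Δ:[] refutes=False
  v=0010: Γ:[(p1 ∧ ¬p3)=F] Δ:[] refutes=False
  v=0011: Γ:[(p1 ∧ ¬p3)=F] Δ:[] refutes=False
  v=0100: Γ:[(p1 ∧ ¬p3)=T] Δ:[] refutes=True  ← countermodel

Result: [0, 1, 0, 0]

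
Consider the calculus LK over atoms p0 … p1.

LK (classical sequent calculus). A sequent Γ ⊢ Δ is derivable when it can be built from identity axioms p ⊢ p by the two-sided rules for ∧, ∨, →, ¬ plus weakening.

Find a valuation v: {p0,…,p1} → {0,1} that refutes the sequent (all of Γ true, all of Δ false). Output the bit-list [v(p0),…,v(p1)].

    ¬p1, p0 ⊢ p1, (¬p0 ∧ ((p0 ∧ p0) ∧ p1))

Enumerate valuations to refute Γ ⊢ Δ:
  v=00: Γ:[¬p1=T, p0=F] Δ:[p1=F, (¬p0 ∧ ((p0 ∧ p0) ∧ p1))=F] refutes=False
  v=01: Γ:[¬p1=F, p0=F] Δ:[p1=T, (¬p0 ∧ ((p0 ∧ p0) ∧ p1))=F] refutes=False
  v=10: Γ:[¬p1=T, p0=T] Δ:[p1=F, (¬p0 ∧ ((p0 ∧ p0) ∧ p1))=F] refutes=True  ← countermodel

Result: [1, 0]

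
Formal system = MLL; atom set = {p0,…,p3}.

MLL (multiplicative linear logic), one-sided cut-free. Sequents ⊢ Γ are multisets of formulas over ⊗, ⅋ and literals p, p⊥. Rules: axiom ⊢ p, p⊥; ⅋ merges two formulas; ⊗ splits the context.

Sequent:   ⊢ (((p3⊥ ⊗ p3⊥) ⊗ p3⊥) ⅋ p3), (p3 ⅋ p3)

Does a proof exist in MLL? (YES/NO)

Derivation trace:
[⅋]  ⊢ (((p3⊥ ⊗ p3⊥) ⊗ p3⊥) ⅋ p3), (p3 ⅋ p3)
  [⅋]  ⊢ p3, p3, (((p3⊥ ⊗ p3⊥) ⊗ p3⊥) ⅋ p3)
    [⊗]  ⊢ p3, p3, p3, ((p3⊥ ⊗ p3⊥) ⊗ p3⊥)
      [⊗]  ⊢ p3, p3, (p3⊥ ⊗ p3⊥)
        [Ax]  ⊢ p3, p3⊥
        [Ax]  ⊢ p3, p3⊥
      [Ax]  ⊢ p3, p3⊥

Result: YES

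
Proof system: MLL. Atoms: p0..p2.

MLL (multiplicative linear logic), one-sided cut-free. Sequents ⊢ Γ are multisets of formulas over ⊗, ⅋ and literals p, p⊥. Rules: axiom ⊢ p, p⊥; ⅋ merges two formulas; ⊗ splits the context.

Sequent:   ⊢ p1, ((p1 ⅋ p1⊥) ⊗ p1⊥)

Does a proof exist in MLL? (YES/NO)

Proof tree:
[⊗]  ⊢ p1, ((p1 ⅋ p1⊥) ⊗ p1⊥)
  [⅋]  ⊢ (p1 ⅋ p1⊥)
    [Ax]  ⊢ p1, p1⊥
  [Ax]  ⊢ p1, p1⊥

Result: YES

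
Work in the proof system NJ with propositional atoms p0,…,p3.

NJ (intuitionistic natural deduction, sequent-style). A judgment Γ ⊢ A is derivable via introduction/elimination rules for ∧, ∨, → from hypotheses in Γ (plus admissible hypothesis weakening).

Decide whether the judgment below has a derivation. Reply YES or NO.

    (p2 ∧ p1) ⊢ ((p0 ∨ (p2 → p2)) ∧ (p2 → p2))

Derivation trace:
[Wk] (p2 ∧ p1) ⊢ ((p0 ∨ (p2 → p2)) ∧ (p2 → p2))
  [∧I]  ⊢ ((p0 ∨ (p2 → p2)) ∧ (p2 → p2))
    [∨I₂]  ⊢ (p0 ∨ (p2 → p2))
      [→I]  ⊢ (p2 → p2)
        [Ax] p2 ⊢ p2
    [→I]  ⊢ (p2 → p2)
      [Ax] p2 ⊢ p2

Result: YES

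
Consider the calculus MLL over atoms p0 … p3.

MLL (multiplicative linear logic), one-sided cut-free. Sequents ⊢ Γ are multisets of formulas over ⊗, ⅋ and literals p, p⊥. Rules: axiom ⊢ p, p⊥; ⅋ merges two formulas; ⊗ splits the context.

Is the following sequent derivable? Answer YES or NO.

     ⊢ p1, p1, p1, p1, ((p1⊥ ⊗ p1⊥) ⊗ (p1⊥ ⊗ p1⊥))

Proof tree:
[⊗]  ⊢ p1, p1, p1, p1, ((p1⊥ ⊗ p1⊥) ⊗ (p1⊥ ⊗ p1⊥))
  [⊗]  ⊢ p1, p1, (p1⊥ ⊗ p1⊥)
    [Ax]  ⊢ p1, p1⊥
    [Ax]  ⊢ p1, p1⊥
  [⊗]  ⊢ p1, p1, (p1⊥ ⊗ p1⊥)
    [Ax]  ⊢ p1, p1⊥
    [Ax]  ⊢ p1, p1⊥

Result: YES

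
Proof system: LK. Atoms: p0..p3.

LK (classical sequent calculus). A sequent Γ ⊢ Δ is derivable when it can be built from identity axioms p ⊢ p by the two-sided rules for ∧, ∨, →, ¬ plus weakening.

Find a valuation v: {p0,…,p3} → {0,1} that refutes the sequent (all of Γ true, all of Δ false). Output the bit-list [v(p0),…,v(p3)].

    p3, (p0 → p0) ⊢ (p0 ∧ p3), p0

Enumerate valuations to refute Γ ⊢ Δ:
  v=0000: Γ:[p3=F, (p0 → p0)=T] Δ:[(p0 ∧ p3)=F, p0=F] refutes=False
  v=0001: Γ:[p3=T, (p0 → p0)=T] Δ:[(p0 ∧ p3)=F, p0=F] refutes=True  ← countermodel

Result: [0, 0, 0, 1]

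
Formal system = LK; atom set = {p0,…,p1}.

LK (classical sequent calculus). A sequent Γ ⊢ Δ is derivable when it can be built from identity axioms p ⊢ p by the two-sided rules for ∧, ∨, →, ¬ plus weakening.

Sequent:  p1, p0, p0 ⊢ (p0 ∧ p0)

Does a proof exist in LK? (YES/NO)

Derivation trace:
[WL] p1, p0, p0 ⊢ (p0 ∧ p0)
  [∧R] p1, p0 ⊢ (p0 ∧ p0)
    [WL] p0, p1 ⊢ p0
      [Ax] p0 ⊢ p0
    [Ax] p0 ⊢ p0

Result: YES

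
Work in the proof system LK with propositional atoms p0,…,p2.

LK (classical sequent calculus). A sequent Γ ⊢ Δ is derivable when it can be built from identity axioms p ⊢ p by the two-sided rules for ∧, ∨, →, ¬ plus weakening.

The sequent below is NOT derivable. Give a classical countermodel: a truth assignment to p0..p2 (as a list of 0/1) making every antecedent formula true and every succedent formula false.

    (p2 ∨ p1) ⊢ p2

Enumerate valuations to refute Γ ⊢ Δ:
  v=000: Γ:[(p2 ∨ p1)=F] Δ:[p2=F] refutes=False
  v=001: Γ:[(p2 ∨ p1)=T] Δ:[p2=T] refutes=False
  v=010: Γ:[(p2 ∨ p1)=T] Δ:[p2=F] refutes=True  ← countermodel

Result: [0, 1, 0]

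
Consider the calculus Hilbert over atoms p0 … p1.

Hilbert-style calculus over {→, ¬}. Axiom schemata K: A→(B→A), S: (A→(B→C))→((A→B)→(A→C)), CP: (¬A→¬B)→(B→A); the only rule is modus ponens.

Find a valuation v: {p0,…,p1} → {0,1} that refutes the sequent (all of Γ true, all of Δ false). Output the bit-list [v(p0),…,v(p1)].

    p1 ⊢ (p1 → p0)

Truth-table refutation:
  v=00: Γ:[p1=F] Δ:[(p1 → p0)=T] refutes=False
  v=01: Γ:[p1=T] Δ:[(p1 → p0)=F] refutes=True  ← countermodel

Result: [0, 1]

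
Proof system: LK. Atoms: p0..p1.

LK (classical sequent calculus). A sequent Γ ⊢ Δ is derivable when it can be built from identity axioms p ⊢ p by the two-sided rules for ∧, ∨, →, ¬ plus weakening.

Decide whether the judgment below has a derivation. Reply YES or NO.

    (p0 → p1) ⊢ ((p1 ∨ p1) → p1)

Derivation trace:
[→R] (p0 → p1) ⊢ ((p1 ∨ p1) → p1)
  [→L] (p1 ∨ p1), (p0 → p1) ⊢ p1
    [∨L] (p1 ∨ p1) ⊢ p1, p0
      [WR] p1 ⊢ p1, p0
        [Ax] p1 ⊢ p1
      [Ax] p1 ⊢ p1
    [Ax] p1 ⊢ p1

Result: YES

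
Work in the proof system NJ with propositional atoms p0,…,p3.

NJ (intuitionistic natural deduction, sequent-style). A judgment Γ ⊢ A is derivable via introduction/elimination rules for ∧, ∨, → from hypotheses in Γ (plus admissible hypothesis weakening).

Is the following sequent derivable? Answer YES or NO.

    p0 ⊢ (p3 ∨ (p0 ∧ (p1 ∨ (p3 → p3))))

Derivation trace:
[∨I₂] p0 ⊢ (p3 ∨ (p0 ∧ (p1 ∨ (p3 → p3))))
  [∧I] p0 ⊢ (p0 ∧ (p1 ∨ (p3 → p3)))
    [Ax] p0 ⊢ p0
    [∨I₂]  ⊢ (p1 ∨ (p3 → p3))
      [→I]  ⊢ (p3 → p3)
        [Ax] p3 ⊢ p3

Result: YES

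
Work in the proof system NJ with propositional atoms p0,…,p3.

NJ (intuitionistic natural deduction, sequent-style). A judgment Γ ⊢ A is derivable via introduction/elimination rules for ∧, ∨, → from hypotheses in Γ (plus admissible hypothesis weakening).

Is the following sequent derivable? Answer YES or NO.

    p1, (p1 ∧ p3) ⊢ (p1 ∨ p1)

Derivation (root first):
[∨I₁] p1, (p1 ∧ p3) ⊢ (p1 ∨ p1)
  [Wk] p1, (p1 ∧ p3) ⊢ p1
    [Ax] p1 ⊢ p1

Result: YES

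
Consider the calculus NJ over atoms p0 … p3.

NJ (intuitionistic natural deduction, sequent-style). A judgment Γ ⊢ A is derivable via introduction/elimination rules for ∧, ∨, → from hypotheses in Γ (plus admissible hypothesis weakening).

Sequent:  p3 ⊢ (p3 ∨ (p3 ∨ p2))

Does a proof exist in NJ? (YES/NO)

Derivation (root first):
[∨I₂] p3 ⊢ (p3 ∨ (p3 ∨ p2))
  [∨I₁] p3 ⊢ (p3 ∨ p2)
    [Ax] p3 ⊢ p3

Result: YES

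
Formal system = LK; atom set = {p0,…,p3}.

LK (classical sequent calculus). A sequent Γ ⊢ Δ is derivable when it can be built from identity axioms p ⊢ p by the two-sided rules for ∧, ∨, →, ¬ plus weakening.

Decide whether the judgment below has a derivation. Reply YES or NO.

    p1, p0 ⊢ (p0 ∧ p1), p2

Derivation trace:
[WR] p1, p0 ⊢ (p0 ∧ p1), p2
  [∧R] p1, p0 ⊢ (p0 ∧ p1)
    [Ax] p0 ⊢ p0
    [Ax] p1 ⊢ p1

Result: YES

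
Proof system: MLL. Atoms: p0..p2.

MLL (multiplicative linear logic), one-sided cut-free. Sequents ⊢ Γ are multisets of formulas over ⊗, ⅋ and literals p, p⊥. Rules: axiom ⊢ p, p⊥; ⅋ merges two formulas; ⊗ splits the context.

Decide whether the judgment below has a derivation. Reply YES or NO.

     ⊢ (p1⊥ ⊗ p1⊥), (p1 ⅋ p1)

Proof tree:
[⅋]  ⊢ (p1⊥ ⊗ p1⊥), (p1 ⅋ p1)
  [⊗]  ⊢ p1, p1, (p1⊥ ⊗ p1⊥)
    [Ax]  ⊢ p1, p1⊥
    [Ax]  ⊢ p1, p1⊥

Result: YES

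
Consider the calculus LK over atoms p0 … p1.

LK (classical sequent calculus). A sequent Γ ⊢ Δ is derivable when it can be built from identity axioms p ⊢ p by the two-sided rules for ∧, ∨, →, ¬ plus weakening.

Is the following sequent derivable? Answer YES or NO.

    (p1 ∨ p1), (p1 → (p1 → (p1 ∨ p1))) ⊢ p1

Derivation (root first):
[→L] (p1 ∨ p1), (p1 → (p1 → (p1 ∨ p1))) ⊢ p1
  [∨L] (p1 ∨ p1) ⊢ p1
    [Ax] p1 ⊢ p1
    [Ax] p1 ⊢ p1
  [→L] (p1 ∨ p1), (p1 → (p1 ∨ p1)) ⊢ p1
    [∨L] (p1 ∨ p1) ⊢ p1
      [Ax] p1 ⊢ p1
      [Ax] p1 ⊢ p1
    [∨L] (p1 ∨ p1) ⊢ p1
      [Ax] p1 ⊢ p1
      [Ax] p1 ⊢ p1

Result: YES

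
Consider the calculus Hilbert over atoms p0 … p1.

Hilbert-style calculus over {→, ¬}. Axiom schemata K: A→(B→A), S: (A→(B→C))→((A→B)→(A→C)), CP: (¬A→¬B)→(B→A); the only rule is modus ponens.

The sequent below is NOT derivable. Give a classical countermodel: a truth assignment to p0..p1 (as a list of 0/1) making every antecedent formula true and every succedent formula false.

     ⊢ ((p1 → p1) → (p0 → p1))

Enumerate valuations to refute Γ ⊢ Δ:
  v=00: Γ:[] Δ:[((p1 → p1) → (p0 → p1))=T] refutes=False
  v=01: Γ:[] Δ:[((p1 → p1) → (p0 → p1))=T] refutes=False
  v=10: Γ:[] Δ:[((p1 → p1) → (p0 → p1))=F] refutes=True  ← countermodel

Result: [1, 0]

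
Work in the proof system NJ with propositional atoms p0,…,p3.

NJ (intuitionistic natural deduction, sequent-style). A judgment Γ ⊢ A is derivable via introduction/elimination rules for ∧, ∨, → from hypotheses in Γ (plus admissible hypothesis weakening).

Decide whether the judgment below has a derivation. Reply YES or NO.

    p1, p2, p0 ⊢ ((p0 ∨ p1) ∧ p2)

Derivation trace:
[∧I] p1, p2, p0 ⊢ ((p0 ∨ p1) ∧ p2)
  [∨I₁] p0, p1 ⊢ (p0 ∨ p1)
    [Wk] p0, p1 ⊢ p0
      [Ax] p0 ⊢ p0
  [Ax] p2 ⊢ p2

Result: YES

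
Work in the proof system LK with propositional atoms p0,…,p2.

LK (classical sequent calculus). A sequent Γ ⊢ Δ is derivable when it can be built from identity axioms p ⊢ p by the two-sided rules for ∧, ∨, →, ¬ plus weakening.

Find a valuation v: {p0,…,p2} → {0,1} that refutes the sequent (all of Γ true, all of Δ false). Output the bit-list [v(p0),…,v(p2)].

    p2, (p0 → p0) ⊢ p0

Search for a countermodel by truth-table:
  v=000: Γ:[p2=F, (p0 → p0)=T] Δ:[p0=F] refutes=False
  v=001: Γ:[p2=T, (p0 → p0)=T] Δ:[p0=F] refutes=True  ← countermodel

Result: [0, 0, 1]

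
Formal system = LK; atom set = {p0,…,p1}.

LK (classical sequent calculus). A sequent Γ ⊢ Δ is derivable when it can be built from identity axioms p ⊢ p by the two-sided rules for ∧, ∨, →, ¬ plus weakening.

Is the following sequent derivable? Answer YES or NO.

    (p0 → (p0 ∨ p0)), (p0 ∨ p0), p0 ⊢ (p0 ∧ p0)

Derivation (root first):
[∧R] (p0 → (p0 ∨ p0)), (p0 ∨ p0), p0 ⊢ (p0 ∧ p0)
  [→L] p0, (p0 → (p0 ∨ p0)) ⊢ p0
    [Ax] p0 ⊢ p0
    [∨L] (p0 ∨ p0) ⊢ p0
      [Ax] p0 ⊢ p0
      [Ax] p0 ⊢ p0
  [∨L] (p0 ∨ p0) ⊢ p0
    [Ax] p0 ⊢ p0
    [Ax] p0 ⊢ p0

Result: YES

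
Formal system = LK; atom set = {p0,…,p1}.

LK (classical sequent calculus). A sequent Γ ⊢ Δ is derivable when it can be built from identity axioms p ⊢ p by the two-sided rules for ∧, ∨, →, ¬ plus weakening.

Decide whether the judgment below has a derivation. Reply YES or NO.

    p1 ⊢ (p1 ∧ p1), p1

Derivation trace:
[WR] p1 ⊢ (p1 ∧ p1), p1
  [∧R] p1 ⊢ (p1 ∧ p1)
    [Ax] p1 ⊢ p1
    [Ax] p1 ⊢ p1

Result: YES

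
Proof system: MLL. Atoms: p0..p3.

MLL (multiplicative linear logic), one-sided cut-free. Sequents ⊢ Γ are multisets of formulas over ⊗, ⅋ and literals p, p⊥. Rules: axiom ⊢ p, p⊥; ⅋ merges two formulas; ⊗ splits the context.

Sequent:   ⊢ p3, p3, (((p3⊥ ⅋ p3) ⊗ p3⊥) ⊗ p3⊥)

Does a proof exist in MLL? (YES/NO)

Derivation trace:
[⊗]  ⊢ p3, p3, (((p3⊥ ⅋ p3) ⊗ p3⊥) ⊗ p3⊥)
  [⊗]  ⊢ p3, ((p3⊥ ⅋ p3) ⊗ p3⊥)
    [⅋]  ⊢ (p3⊥ ⅋ p3)
      [Ax]  ⊢ p3, p3⊥
    [Ax]  ⊢ p3, p3⊥
  [Ax]  ⊢ p3, p3⊥

Result: YES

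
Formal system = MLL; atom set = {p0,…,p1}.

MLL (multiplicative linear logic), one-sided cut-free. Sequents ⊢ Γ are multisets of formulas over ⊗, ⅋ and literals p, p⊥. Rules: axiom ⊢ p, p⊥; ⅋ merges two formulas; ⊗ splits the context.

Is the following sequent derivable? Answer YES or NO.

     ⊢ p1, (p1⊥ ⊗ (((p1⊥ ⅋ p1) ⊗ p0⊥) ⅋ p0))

Derivation trace:
[⊗]  ⊢ p1, (p1⊥ ⊗ (((p1⊥ ⅋ p1) ⊗ p0⊥) ⅋ p0))
  [Ax]  ⊢ p1, p1⊥
  [⅋]  ⊢ (((p1⊥ ⅋ p1) ⊗ p0⊥) ⅋ p0)
    [⊗]  ⊢ p0, ((p1⊥ ⅋ p1) ⊗ p0⊥)
      [⅋]  ⊢ (p1⊥ ⅋ p1)
        [Ax]  ⊢ p1, p1⊥
      [Ax]  ⊢ p0, p0⊥

Result: YES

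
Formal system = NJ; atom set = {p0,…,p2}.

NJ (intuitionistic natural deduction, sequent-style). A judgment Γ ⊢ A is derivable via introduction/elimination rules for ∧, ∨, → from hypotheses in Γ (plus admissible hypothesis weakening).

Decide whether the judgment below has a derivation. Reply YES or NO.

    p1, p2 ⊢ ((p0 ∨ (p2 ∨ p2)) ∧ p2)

Derivation trace:
[∧I] p1, p2 ⊢ ((p0 ∨ (p2 ∨ p2)) ∧ p2)
  [Wk] p2, p1 ⊢ (p0 ∨ (p2 ∨ p2))
    [∨I₂] p2 ⊢ (p0 ∨ (p2 ∨ p2))
      [∨I₂] p2 ⊢ (p2 ∨ p2)
        [Ax] p2 ⊢ p2
  [Ax] p2 ⊢ p2

Result: YES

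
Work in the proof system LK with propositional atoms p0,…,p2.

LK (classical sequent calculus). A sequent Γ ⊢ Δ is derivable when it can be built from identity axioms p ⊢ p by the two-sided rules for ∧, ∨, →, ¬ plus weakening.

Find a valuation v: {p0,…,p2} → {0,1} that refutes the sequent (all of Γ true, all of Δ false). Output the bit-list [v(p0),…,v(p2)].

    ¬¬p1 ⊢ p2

Enumerate valuations to refute Γ ⊢ Δ:
  v=000: Γ:[¬¬p1=F] Δ:[p2=F] refutes=False
  v=001: Γ:[¬¬p1=F] Δ:[p2=T] refutes=False
  v=010: Γ:[¬¬p1=T] Δ:[p2=F] refutes=True  ← countermodel

Result: [0, 1, 0]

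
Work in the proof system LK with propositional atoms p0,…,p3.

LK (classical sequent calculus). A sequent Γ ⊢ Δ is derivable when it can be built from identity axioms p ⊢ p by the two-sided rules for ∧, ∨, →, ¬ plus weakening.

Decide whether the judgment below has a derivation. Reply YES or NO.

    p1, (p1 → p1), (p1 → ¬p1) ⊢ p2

Derivation (root first):
[→L] p1, (p1 → p1), (p1 → ¬p1) ⊢ p2
  [→L] p1, (p1 → p1) ⊢ p1
    [Ax] p1 ⊢ p1
    [Ax] p1 ⊢ p1
  [WR] p1, (p1 → p1), ¬p1 ⊢ p2
    [¬L] p1, (p1 → p1), ¬p1 ⊢ 
      [→L] p1, (p1 → p1) ⊢ p1
        [Ax] p1 ⊢ p1
        [Ax] p1 ⊢ p1

Result: YES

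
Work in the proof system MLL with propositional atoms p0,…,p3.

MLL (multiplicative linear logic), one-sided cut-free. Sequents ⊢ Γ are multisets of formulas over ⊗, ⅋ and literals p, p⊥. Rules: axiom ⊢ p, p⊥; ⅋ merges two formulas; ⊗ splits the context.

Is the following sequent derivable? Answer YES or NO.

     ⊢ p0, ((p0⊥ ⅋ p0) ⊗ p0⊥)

Proof tree:
[⊗]  ⊢ p0, ((p0⊥ ⅋ p0) ⊗ p0⊥)
  [⅋]  ⊢ (p0⊥ ⅋ p0)
    [Ax]  ⊢ p0, p0⊥
  [Ax]  ⊢ p0, p0⊥

Result: YES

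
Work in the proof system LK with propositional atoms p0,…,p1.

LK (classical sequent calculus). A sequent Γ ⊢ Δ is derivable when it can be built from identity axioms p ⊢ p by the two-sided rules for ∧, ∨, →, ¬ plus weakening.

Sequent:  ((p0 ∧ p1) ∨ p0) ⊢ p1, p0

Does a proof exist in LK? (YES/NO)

Proof tree:
[∨L] ((p0 ∧ p1) ∨ p0) ⊢ p1, p0
  [∧L] (p0 ∧ p1) ⊢ p1
    [WL] p1, p0 ⊢ p1
      [Ax] p1 ⊢ p1
  [Ax] p0 ⊢ p0

Result: YES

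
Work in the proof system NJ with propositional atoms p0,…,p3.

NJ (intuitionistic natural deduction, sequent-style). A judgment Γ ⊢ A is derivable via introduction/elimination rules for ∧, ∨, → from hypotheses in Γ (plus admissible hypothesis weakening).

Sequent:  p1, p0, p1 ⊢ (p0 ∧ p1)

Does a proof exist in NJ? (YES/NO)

Derivation (root first):
[Wk] p1, p0, p1 ⊢ (p0 ∧ p1)
  [∧I] p1, p0 ⊢ (p0 ∧ p1)
    [Ax] p0 ⊢ p0
    [Ax] p1 ⊢ p1

Result: YES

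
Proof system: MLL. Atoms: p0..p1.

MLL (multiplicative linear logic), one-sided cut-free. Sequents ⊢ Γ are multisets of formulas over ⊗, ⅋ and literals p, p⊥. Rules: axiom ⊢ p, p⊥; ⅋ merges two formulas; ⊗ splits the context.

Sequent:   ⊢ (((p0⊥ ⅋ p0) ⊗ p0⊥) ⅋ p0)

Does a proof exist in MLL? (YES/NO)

Derivation trace:
[⅋]  ⊢ (((p0⊥ ⅋ p0) ⊗ p0⊥) ⅋ p0)
  [⊗]  ⊢ p0, ((p0⊥ ⅋ p0) ⊗ p0⊥)
    [⅋]  ⊢ (p0⊥ ⅋ p0)
      [Ax]  ⊢ p0, p0⊥
    [Ax]  ⊢ p0, p0⊥

Result: YES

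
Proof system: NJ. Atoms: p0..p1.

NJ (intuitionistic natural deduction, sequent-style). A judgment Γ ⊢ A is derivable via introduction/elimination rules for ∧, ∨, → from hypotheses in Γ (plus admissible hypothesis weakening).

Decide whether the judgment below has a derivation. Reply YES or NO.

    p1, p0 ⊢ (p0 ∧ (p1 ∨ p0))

Derivation (root first):
[∧I] p1, p0 ⊢ (p0 ∧ (p1 ∨ p0))
  [Ax] p0 ⊢ p0
  [∨I₁] p1 ⊢ (p1 ∨ p0)
    [Ax] p1 ⊢ p1

Result: YES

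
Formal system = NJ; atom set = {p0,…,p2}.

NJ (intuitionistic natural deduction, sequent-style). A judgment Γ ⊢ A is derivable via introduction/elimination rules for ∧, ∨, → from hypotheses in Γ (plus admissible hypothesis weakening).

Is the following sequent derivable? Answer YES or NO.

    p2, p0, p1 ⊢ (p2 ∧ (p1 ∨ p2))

Proof tree:
[Wk] p2, p0, p1 ⊢ (p2 ∧ (p1 ∨ p2))
  [∧I] p2, p0 ⊢ (p2 ∧ (p1 ∨ p2))
    [Wk] p2, p0 ⊢ p2
      [Ax] p2 ⊢ p2
    [∨I₂] p2, p0 ⊢ (p1 ∨ p2)
      [Wk] p2, p0 ⊢ p2
        [Ax] p2 ⊢ p2

Result: YES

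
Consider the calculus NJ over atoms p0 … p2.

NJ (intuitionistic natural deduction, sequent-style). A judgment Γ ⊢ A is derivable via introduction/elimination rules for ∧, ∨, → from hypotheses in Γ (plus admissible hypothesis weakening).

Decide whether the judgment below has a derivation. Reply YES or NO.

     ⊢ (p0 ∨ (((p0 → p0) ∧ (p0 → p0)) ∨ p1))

Derivation (root first):
[∨I₂]  ⊢ (p0 ∨ (((p0 → p0) ∧ (p0 → p0)) ∨ p1))
  [∨I₁]  ⊢ (((p0 → p0) ∧ (p0 → p0)) ∨ p1)
    [∧I]  ⊢ ((p0 → p0) ∧ (p0 → p0))
      [→I]  ⊢ (p0 → p0)
        [Ax] p0 ⊢ p0
      [→I]  ⊢ (p0 → p0)
        [Ax] p0 ⊢ p0

Result: YES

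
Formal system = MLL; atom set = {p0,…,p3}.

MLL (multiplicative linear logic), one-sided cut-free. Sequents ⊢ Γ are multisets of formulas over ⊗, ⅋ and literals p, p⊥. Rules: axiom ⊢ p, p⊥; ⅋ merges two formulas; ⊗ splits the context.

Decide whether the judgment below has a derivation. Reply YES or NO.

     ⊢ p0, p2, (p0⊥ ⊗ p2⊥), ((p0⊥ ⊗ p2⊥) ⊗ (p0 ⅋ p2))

Derivation (root first):
[⊗]  ⊢ p0, p2, (p0⊥ ⊗ p2⊥), ((p0⊥ ⊗ p2⊥) ⊗ (p0 ⅋ p2))
  [⊗]  ⊢ p0, p2, (p0⊥ ⊗ p2⊥)
    [Ax]  ⊢ p0, p0⊥
    [Ax]  ⊢ p2, p2⊥
  [⅋]  ⊢ (p0⊥ ⊗ p2⊥), (p0 ⅋ p2)
    [⊗]  ⊢ p0, p2, (p0⊥ ⊗ p2⊥)
      [Ax]  ⊢ p0, p0⊥
      [Ax]  ⊢ p2, p2⊥

Result: YES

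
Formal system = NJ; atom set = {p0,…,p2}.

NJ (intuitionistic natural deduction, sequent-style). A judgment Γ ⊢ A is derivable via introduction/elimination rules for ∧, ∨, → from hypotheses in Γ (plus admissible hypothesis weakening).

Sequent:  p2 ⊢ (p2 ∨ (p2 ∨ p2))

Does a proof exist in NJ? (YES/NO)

Derivation trace:
[∨I₂] p2 ⊢ (p2 ∨ (p2 ∨ p2))
  [∨I₂] p2 ⊢ (p2 ∨ p2)
    [Ax] p2 ⊢ p2

Result: YES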